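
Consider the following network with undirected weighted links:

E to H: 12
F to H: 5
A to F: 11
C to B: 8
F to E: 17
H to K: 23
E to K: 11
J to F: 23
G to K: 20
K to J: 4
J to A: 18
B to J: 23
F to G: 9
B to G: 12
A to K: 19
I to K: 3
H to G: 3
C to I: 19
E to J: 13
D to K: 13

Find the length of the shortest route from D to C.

35

Candidate routes:
D → K → G → B → C: 13+20+12+8 = 53
D → K → J → B → C: 13+4+23+8 = 48
D → K → I → C: 13+3+19 = 35
Cheapest is D → K → I → C at 35.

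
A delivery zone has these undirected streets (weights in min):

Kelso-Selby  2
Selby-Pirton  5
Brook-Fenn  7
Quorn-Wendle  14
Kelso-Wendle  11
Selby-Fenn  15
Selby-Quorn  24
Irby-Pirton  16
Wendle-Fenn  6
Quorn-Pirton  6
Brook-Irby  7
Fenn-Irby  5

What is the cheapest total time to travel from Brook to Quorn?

27 min

Running Dijkstra from Brook:
Brook: 0
Irby: 7  (via Brook)
Fenn: 7  (via Brook)
Wendle: 13  (via Fenn)
Selby: 22  (via Fenn)
Pirton: 23  (via Irby)
Kelso: 24  (via Wendle)
Quorn: 27  (via Wendle)
Shortest route: Brook–Fenn–Wendle–Quorn = 27 min.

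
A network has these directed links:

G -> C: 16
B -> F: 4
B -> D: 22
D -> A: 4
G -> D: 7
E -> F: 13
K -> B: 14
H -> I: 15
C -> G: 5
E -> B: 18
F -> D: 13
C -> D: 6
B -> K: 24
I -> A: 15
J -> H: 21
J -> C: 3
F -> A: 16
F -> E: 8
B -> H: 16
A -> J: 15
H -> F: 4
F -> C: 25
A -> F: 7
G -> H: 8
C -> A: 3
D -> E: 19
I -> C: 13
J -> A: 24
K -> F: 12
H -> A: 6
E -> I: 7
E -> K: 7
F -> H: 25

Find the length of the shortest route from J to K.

Settle nodes by increasing distance from J:
J: 0
C: 3  (via J)
A: 6  (via C)
G: 8  (via C)
D: 9  (via C)
F: 13  (via A)
H: 16  (via G)
E: 21  (via F)
I: 28  (via E)
K: 28  (via E)
Shortest route: J–C–A–F–E–K = 28.

28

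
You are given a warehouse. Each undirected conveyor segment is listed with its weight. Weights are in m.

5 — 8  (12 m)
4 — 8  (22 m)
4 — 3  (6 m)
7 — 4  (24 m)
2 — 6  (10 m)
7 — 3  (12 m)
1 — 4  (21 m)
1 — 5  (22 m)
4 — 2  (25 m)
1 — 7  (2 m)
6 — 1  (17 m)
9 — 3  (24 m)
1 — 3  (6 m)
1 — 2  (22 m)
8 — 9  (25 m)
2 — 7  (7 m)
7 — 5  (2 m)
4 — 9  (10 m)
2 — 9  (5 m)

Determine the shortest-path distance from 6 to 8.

31 m

Enumerating some paths:
6 - 2 - 7 - 5 - 8: 10+7+2+12 = 31
6 - 1 - 7 - 5 - 8: 17+2+2+12 = 33
Cheapest is 6 - 2 - 7 - 5 - 8 at 31 m.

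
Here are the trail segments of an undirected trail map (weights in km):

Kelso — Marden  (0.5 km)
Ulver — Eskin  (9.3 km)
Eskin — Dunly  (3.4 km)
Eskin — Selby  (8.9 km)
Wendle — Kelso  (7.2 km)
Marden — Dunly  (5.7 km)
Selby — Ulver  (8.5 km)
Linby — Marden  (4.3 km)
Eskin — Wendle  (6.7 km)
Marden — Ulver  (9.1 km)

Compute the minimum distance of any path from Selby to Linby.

21.9 km

Shortest distances from Selby:
Selby: 0
Ulver: 8.5  (via Selby)
Eskin: 8.9  (via Selby)
Dunly: 12.3  (via Eskin)
Wendle: 15.6  (via Eskin)
Marden: 17.6  (via Ulver)
Kelso: 18.1  (via Marden)
Linby: 21.9  (via Marden)
Shortest route: Selby–Ulver–Marden–Linby = 21.9 km.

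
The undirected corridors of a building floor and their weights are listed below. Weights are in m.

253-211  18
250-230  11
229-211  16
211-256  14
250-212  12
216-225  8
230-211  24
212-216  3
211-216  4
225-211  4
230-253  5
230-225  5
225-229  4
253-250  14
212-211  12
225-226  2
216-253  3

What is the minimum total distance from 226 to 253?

12 m

Enumerating some paths:
226–225–216–253: 2+8+3 = 13
226–225–230–253: 2+5+5 = 12
226–225–211–253: 2+4+18 = 24
226–225–211–216–253: 2+4+4+3 = 13
The minimum is 12 m via 226–225–230–253.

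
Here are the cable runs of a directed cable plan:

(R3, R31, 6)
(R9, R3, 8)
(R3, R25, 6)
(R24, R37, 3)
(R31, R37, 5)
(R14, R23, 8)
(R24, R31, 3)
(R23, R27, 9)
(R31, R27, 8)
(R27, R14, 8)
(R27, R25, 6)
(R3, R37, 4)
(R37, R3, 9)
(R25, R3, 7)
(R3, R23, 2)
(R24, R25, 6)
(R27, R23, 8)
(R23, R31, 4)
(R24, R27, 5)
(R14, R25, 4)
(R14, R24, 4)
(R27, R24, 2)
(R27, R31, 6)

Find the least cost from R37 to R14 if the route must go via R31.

Shortest R37→R31: R37 → R3 → R31 = 15
Best R31 to R14: R31 → R27 → R14 costing 16
Total via R31: 15 + 16 = 31.

31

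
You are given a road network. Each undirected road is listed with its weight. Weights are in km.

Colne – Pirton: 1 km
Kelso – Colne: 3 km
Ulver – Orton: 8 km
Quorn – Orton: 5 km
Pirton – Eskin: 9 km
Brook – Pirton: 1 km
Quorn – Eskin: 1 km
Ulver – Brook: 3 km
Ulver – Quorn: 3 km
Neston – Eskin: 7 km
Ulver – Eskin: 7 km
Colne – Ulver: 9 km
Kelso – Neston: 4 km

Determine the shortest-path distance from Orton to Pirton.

12 km

Settle nodes by increasing distance from Orton:
Orton: 0
Quorn: 5  (via Orton)
Eskin: 6  (via Quorn)
Ulver: 8  (via Orton)
Brook: 11  (via Ulver)
Pirton: 12  (via Brook)
Shortest route: Orton → Ulver → Brook → Pirton = 12 km.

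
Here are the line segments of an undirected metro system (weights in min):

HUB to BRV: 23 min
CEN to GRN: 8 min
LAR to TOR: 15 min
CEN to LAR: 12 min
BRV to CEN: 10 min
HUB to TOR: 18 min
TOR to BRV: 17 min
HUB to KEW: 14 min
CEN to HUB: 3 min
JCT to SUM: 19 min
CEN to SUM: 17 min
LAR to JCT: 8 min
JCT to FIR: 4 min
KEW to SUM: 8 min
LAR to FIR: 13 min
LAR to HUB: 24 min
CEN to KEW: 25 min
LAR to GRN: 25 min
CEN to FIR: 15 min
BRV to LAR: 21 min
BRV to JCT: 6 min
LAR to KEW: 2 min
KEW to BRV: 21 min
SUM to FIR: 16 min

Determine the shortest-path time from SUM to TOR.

Compare a few routes:
SUM - CEN - HUB - TOR: 17+3+18 = 38
SUM - KEW - LAR - TOR: 8+2+15 = 25
SUM - KEW - HUB - TOR: 8+14+18 = 40
SUM - KEW - LAR - JCT - BRV - TOR: 8+2+8+6+17 = 41
The minimum is 25 min via SUM - KEW - LAR - TOR.

25 min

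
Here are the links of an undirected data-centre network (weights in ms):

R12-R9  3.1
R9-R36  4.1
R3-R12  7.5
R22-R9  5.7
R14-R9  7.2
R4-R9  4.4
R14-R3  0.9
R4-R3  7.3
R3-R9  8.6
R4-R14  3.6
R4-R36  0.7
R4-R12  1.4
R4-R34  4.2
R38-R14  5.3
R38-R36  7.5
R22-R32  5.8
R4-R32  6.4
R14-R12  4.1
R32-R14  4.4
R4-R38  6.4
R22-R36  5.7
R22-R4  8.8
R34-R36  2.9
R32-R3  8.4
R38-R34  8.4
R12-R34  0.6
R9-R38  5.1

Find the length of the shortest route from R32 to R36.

7.1 ms

Settle nodes by increasing distance from R32:
R32: 0
R14: 4.4  (via R32)
R3: 5.3  (via R14)
R22: 5.8  (via R32)
R4: 6.4  (via R32)
R36: 7.1  (via R4)
Shortest route: R32–R4–R36 = 7.1 ms.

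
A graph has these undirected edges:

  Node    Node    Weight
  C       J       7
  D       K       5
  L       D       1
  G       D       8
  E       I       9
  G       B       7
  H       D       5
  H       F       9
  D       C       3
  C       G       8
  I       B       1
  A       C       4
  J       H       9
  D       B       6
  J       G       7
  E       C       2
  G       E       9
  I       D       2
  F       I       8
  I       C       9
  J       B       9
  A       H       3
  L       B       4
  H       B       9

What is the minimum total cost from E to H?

9

Enumerating some paths:
E - C - A - H: 2+4+3 = 9
E - C - D - H: 2+3+5 = 10
The minimum is 9 via E - C - A - H.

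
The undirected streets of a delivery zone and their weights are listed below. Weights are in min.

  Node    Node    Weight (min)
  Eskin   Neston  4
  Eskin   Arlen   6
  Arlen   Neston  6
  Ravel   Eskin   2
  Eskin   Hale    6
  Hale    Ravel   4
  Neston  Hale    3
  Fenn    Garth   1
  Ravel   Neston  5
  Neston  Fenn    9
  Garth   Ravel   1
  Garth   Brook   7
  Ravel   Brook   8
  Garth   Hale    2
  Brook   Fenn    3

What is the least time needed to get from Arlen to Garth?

Candidate routes:
Arlen → Eskin → Ravel → Garth: 6+2+1 = 9
Arlen → Neston → Hale → Garth: 6+3+2 = 11
Cheapest is Arlen → Eskin → Ravel → Garth at 9 min.

9 min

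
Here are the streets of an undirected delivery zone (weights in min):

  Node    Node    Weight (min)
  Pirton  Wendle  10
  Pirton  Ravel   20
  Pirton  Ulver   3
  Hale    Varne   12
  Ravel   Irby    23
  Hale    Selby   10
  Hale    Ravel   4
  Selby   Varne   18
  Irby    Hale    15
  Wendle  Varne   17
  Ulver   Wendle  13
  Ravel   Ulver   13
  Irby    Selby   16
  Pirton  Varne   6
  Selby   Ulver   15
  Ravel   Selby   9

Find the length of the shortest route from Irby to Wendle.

Running Dijkstra from Irby:
Irby: 0
Hale: 15  (via Irby)
Selby: 16  (via Irby)
Ravel: 19  (via Hale)
Varne: 27  (via Hale)
Ulver: 31  (via Selby)
Pirton: 33  (via Varne)
Wendle: 43  (via Pirton)
Shortest route: Irby–Hale–Varne–Pirton–Wendle = 43 min.

43 min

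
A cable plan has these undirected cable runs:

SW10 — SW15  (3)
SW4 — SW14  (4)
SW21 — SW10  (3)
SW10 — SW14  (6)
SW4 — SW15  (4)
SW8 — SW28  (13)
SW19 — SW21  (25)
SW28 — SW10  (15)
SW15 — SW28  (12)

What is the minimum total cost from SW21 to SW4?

10

Settle nodes by increasing distance from SW21:
SW21: 0
SW10: 3  (via SW21)
SW15: 6  (via SW10)
SW14: 9  (via SW10)
SW4: 10  (via SW15)
Shortest route: SW21 → SW10 → SW15 → SW4 = 10.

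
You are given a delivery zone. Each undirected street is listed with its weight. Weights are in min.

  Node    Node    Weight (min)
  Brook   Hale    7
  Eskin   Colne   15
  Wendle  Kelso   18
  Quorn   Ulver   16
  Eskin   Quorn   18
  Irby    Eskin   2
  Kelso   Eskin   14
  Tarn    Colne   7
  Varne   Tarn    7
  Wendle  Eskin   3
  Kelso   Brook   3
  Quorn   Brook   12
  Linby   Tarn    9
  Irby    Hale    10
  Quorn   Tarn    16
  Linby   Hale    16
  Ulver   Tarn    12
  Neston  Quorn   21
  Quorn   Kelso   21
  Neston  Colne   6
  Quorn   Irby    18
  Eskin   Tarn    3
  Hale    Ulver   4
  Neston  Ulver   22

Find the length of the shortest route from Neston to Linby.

Running Dijkstra from Neston:
Neston: 0
Colne: 6  (via Neston)
Tarn: 13  (via Colne)
Eskin: 16  (via Tarn)
Irby: 18  (via Eskin)
Wendle: 19  (via Eskin)
Varne: 20  (via Tarn)
Quorn: 21  (via Neston)
Linby: 22  (via Tarn)
Shortest route: Neston–Colne–Tarn–Linby = 22 min.

22 min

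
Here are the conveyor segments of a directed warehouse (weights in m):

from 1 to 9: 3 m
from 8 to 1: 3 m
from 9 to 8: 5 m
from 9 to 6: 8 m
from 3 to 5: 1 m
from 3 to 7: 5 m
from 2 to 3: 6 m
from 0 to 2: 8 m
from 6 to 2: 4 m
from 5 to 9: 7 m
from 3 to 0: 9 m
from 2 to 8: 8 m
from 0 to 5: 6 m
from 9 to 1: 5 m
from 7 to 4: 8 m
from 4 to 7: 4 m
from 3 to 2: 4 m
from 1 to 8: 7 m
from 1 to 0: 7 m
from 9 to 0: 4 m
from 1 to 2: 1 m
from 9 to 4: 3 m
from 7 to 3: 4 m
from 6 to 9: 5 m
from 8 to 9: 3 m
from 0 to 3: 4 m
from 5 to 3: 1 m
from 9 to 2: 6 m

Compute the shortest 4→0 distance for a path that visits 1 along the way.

28 m

Best 4 to 1: 4–7–3–5–9–1 costing 21
Shortest 1→0: 1–0 = 7
Total via 1: 21 + 7 = 28 m.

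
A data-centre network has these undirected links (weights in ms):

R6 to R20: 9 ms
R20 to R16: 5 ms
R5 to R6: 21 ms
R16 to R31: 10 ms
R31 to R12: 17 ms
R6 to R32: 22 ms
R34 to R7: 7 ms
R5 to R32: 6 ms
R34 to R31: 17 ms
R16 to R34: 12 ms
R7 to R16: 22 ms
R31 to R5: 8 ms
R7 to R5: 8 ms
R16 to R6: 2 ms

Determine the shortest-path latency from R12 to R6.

29 ms

Enumerating some paths:
R12 - R31 - R16 - R6: 17+10+2 = 29
R12 - R31 - R16 - R20 - R6: 17+10+5+9 = 41
Cheapest is R12 - R31 - R16 - R6 at 29 ms.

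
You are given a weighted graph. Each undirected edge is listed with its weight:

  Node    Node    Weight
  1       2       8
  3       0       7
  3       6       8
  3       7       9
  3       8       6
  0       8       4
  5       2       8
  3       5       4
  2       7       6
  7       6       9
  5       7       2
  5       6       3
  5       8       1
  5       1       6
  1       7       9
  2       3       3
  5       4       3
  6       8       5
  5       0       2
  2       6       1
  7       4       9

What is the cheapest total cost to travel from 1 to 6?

9

Shortest distances from 1:
1: 0
5: 6  (via 1)
8: 7  (via 5)
0: 8  (via 5)
2: 8  (via 1)
7: 8  (via 5)
4: 9  (via 5)
6: 9  (via 5)
Shortest route: 1–5–6 = 9.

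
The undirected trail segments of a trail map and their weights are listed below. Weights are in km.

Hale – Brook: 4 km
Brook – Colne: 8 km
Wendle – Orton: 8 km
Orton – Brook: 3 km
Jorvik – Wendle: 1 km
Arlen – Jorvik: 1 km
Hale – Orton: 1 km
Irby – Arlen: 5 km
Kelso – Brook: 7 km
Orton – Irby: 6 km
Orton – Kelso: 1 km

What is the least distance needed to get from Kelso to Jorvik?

10 km

Shortest distances from Kelso:
Kelso: 0
Orton: 1  (via Kelso)
Hale: 2  (via Orton)
Brook: 4  (via Orton)
Irby: 7  (via Orton)
Wendle: 9  (via Orton)
Jorvik: 10  (via Wendle)
Shortest route: Kelso → Orton → Wendle → Jorvik = 10 km.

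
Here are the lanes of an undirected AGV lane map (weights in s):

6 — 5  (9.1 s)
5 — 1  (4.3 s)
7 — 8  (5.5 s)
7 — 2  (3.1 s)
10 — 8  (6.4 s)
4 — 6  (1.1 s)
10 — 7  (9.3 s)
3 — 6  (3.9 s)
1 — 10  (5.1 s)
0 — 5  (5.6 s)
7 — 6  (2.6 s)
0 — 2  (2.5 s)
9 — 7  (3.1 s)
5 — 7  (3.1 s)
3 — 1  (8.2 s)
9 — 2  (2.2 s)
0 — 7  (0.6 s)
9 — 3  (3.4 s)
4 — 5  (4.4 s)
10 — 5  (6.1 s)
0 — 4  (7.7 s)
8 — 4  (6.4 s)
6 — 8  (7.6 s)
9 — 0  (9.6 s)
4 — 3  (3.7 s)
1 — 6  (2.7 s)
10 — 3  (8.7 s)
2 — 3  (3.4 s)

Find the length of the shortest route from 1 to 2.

8.4 s

Candidate routes:
1 - 6 - 7 - 2: 2.7+2.6+3.1 = 8.4
1 - 6 - 3 - 2: 2.7+3.9+3.4 = 10
The minimum is 8.4 s via 1 - 6 - 7 - 2.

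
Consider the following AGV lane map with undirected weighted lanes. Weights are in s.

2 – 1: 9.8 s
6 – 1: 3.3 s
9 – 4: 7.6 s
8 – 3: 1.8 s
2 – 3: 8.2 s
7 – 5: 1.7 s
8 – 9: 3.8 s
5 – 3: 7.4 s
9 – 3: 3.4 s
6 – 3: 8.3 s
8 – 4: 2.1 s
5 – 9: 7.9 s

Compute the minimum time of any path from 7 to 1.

20.7 s

Compare a few routes:
7 - 5 - 3 - 6 - 1: 1.7+7.4+8.3+3.3 = 20.7
7 - 5 - 3 - 2 - 1: 1.7+7.4+8.2+9.8 = 27.1
7 - 5 - 9 - 3 - 6 - 1: 1.7+7.9+3.4+8.3+3.3 = 24.6
7 - 5 - 9 - 8 - 3 - 6 - 1: 1.7+7.9+3.8+1.8+8.3+3.3 = 26.8
Cheapest is 7 - 5 - 3 - 6 - 1 at 20.7 s.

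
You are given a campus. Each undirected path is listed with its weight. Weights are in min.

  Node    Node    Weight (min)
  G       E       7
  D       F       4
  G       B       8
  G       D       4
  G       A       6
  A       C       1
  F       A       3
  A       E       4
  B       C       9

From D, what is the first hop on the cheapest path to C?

F

Compare a few routes:
D - F - A - C: 4+3+1 = 8
D - G - A - C: 4+6+1 = 11
The minimum is 8 min via D - F - A - C.
So from D the first move is to F.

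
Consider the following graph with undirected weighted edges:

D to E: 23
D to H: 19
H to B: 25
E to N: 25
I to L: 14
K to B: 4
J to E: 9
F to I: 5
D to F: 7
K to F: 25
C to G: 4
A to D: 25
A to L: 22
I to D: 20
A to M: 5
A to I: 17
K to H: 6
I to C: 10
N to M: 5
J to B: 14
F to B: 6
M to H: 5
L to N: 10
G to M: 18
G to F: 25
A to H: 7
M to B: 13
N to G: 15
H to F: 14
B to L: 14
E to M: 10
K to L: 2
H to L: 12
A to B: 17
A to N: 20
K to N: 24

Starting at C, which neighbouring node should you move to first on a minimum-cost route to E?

G

Enumerating some paths:
C - I - F - H - M - E: 10+5+14+5+10 = 44
C - I - A - M - E: 10+17+5+10 = 42
C - G - N - M - E: 4+15+5+10 = 34
C - G - M - E: 4+18+10 = 32
Cheapest is C - G - M - E at 32.
So from C the first move is to G.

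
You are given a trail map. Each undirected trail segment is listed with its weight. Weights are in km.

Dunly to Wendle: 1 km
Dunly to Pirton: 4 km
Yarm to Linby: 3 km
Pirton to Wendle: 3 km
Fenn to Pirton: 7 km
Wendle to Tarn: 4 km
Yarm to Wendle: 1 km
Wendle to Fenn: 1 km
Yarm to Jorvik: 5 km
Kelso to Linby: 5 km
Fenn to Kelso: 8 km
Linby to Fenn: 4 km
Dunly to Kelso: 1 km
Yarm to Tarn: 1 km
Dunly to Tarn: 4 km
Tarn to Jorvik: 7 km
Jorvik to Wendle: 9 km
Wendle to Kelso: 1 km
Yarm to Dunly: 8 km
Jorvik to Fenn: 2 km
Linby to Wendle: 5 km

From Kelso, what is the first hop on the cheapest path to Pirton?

Candidate routes:
Kelso - Dunly - Wendle - Pirton: 1+1+3 = 5
Kelso - Dunly - Pirton: 1+4 = 5
Kelso - Wendle - Pirton: 1+3 = 4
The minimum is 4 km via Kelso - Wendle - Pirton.
So from Kelso the first move is to Wendle.

Wendle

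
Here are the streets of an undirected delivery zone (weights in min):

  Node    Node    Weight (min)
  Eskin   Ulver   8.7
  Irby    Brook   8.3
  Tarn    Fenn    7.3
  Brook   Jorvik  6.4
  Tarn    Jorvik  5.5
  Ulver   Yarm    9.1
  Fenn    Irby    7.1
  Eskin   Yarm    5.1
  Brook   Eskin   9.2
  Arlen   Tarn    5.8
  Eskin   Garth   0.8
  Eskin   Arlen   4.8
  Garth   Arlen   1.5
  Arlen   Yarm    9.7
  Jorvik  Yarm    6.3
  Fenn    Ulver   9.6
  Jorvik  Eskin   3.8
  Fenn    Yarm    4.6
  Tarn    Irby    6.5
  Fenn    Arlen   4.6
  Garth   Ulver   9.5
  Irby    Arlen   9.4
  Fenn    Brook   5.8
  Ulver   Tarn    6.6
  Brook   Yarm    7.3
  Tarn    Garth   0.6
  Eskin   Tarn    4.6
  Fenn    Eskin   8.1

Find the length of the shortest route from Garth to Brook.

Settle nodes by increasing distance from Garth:
Garth: 0
Tarn: 0.6  (via Garth)
Eskin: 0.8  (via Garth)
Arlen: 1.5  (via Garth)
Jorvik: 4.6  (via Eskin)
Yarm: 5.9  (via Eskin)
Fenn: 6.1  (via Arlen)
Irby: 7.1  (via Tarn)
Ulver: 7.2  (via Tarn)
Brook: 10  (via Eskin)
Shortest route: Garth → Eskin → Brook = 10 min.

10 min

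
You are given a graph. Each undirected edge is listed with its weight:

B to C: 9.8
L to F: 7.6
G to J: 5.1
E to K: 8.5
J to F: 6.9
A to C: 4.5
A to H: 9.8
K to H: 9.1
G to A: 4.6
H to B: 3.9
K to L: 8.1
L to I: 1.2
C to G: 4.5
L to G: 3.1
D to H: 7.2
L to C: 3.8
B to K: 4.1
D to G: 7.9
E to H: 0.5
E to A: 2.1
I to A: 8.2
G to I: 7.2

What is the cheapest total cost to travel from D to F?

Enumerating some paths:
D–G–L–F: 7.9+3.1+7.6 = 18.6
D–G–J–F: 7.9+5.1+6.9 = 19.9
Cheapest is D–G–L–F at 18.6.

18.6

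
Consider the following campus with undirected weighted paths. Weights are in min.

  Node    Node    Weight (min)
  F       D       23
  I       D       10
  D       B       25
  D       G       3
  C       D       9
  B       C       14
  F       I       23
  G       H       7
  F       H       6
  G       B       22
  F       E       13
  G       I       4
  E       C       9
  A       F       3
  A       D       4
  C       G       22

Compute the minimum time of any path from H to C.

19 min

Running Dijkstra from H:
H: 0
F: 6  (via H)
G: 7  (via H)
A: 9  (via F)
D: 10  (via G)
I: 11  (via G)
C: 19  (via D)
Shortest route: H → G → D → C = 19 min.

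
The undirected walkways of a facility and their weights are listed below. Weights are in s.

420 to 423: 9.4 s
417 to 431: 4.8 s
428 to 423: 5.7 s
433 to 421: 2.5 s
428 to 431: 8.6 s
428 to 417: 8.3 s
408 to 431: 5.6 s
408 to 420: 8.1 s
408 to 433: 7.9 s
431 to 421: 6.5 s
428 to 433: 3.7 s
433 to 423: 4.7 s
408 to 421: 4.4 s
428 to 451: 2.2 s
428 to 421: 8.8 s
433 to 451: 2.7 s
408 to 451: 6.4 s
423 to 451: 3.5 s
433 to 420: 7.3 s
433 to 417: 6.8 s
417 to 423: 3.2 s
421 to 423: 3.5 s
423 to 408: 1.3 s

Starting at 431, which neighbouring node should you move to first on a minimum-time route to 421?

421

Candidate routes:
431 - 421: 6.5 = 6.5
431 - 408 - 423 - 421: 5.6+1.3+3.5 = 10.4
431 - 408 - 421: 5.6+4.4 = 10
Cheapest is 431 - 421 at 6.5 s.
So from 431 the first move is to 421.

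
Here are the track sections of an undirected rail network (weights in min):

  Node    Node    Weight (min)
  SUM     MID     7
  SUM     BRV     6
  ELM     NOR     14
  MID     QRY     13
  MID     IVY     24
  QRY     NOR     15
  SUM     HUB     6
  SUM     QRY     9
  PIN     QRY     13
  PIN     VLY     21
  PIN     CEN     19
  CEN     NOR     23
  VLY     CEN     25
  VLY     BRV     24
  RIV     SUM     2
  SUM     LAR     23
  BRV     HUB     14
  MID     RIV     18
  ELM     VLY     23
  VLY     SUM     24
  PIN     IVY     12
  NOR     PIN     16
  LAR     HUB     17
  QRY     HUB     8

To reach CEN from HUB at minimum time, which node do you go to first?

Compare a few routes:
HUB–QRY–NOR–CEN: 8+15+23 = 46
HUB–QRY–PIN–CEN: 8+13+19 = 40
Cheapest is HUB–QRY–PIN–CEN at 40 min.
So from HUB the first move is to QRY.

QRY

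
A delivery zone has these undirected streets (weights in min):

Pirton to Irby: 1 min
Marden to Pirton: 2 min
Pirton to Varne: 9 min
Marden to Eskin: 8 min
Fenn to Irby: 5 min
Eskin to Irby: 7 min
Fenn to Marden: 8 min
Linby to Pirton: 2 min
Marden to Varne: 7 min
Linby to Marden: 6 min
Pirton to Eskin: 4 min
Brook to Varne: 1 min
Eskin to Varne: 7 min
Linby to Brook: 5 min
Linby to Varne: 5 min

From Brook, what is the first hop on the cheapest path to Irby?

Enumerating some paths:
Brook → Linby → Pirton → Irby: 5+2+1 = 8
Brook → Varne → Marden → Pirton → Irby: 1+7+2+1 = 11
Brook → Varne → Linby → Pirton → Irby: 1+5+2+1 = 9
Brook → Varne → Pirton → Irby: 1+9+1 = 11
The minimum is 8 min via Brook → Linby → Pirton → Irby.
So from Brook the first move is to Linby.

Linby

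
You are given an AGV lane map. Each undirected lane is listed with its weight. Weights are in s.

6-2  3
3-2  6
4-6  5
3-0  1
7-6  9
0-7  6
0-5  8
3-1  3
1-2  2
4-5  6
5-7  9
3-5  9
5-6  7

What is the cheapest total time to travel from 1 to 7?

10 s

Shortest distances from 1:
1: 0
2: 2  (via 1)
3: 3  (via 1)
0: 4  (via 3)
6: 5  (via 2)
4: 10  (via 6)
7: 10  (via 0)
Shortest route: 1–3–0–7 = 10 s.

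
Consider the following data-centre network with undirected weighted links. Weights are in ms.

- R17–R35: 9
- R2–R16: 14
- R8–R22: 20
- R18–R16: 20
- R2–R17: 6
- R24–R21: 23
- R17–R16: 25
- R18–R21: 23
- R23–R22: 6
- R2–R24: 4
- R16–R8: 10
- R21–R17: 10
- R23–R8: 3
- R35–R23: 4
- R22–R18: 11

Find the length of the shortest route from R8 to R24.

Settle nodes by increasing distance from R8:
R8: 0
R23: 3  (via R8)
R35: 7  (via R23)
R22: 9  (via R23)
R16: 10  (via R8)
R17: 16  (via R35)
R18: 20  (via R22)
R2: 22  (via R17)
R24: 26  (via R2)
Shortest route: R8 → R23 → R35 → R17 → R2 → R24 = 26 ms.

26 ms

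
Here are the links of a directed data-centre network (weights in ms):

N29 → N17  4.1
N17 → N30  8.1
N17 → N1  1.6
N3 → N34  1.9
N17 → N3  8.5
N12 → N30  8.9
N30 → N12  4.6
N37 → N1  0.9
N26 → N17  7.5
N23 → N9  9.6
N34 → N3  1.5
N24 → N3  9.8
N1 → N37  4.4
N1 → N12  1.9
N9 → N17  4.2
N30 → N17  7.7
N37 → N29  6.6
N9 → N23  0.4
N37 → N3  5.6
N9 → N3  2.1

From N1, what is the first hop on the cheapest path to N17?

N37

Enumerating some paths:
N1 - N12 - N30 - N17: 1.9+8.9+7.7 = 18.5
N1 - N37 - N29 - N17: 4.4+6.6+4.1 = 15.1
The minimum is 15.1 ms via N1 - N37 - N29 - N17.
So from N1 the first move is to N37.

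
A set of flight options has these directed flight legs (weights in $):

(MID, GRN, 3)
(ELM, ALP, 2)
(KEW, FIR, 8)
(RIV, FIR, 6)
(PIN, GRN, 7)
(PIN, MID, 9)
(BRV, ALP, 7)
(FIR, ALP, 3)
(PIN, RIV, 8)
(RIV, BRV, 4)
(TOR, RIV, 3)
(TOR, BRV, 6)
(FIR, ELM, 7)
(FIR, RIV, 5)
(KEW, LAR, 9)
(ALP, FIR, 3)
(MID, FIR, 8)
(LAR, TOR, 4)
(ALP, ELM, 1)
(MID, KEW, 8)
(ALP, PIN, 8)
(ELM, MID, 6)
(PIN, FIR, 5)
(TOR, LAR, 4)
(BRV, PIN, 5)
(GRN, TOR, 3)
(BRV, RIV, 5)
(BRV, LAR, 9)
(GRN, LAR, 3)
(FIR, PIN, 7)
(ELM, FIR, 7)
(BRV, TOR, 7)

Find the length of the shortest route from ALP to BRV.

$12

Settle nodes by increasing distance from ALP:
ALP: 0
ELM: 1  (via ALP)
FIR: 3  (via ALP)
MID: 7  (via ELM)
PIN: 8  (via ALP)
RIV: 8  (via FIR)
GRN: 10  (via MID)
BRV: 12  (via RIV)
Shortest route: ALP → FIR → RIV → BRV = $12.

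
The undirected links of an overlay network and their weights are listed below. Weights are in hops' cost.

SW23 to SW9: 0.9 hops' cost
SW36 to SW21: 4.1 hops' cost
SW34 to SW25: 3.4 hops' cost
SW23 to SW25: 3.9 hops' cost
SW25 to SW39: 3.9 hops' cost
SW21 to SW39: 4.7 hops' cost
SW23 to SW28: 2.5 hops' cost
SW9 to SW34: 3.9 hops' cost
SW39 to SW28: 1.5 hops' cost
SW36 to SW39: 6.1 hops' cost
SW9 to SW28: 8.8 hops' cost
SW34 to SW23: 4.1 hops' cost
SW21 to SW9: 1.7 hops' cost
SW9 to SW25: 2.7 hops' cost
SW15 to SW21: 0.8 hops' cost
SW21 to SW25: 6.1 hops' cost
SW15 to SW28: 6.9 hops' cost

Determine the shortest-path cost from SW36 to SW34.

Candidate routes:
SW36 → SW21 → SW9 → SW34: 4.1+1.7+3.9 = 9.7
SW36 → SW21 → SW9 → SW23 → SW34: 4.1+1.7+0.9+4.1 = 10.8
The minimum is 9.7 hops' cost via SW36 → SW21 → SW9 → SW34.

9.7 hops' cost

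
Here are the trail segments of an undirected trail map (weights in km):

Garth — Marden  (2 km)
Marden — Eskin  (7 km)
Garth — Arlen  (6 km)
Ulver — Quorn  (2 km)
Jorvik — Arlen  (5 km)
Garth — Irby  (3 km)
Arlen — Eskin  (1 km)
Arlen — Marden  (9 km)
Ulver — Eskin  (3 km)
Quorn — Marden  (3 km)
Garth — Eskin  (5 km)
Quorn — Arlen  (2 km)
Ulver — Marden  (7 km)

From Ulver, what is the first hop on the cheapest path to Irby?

Quorn

Enumerating some paths:
Ulver–Eskin–Garth–Irby: 3+5+3 = 11
Ulver–Quorn–Marden–Garth–Irby: 2+3+2+3 = 10
The minimum is 10 km via Ulver–Quorn–Marden–Garth–Irby.
So from Ulver the first move is to Quorn.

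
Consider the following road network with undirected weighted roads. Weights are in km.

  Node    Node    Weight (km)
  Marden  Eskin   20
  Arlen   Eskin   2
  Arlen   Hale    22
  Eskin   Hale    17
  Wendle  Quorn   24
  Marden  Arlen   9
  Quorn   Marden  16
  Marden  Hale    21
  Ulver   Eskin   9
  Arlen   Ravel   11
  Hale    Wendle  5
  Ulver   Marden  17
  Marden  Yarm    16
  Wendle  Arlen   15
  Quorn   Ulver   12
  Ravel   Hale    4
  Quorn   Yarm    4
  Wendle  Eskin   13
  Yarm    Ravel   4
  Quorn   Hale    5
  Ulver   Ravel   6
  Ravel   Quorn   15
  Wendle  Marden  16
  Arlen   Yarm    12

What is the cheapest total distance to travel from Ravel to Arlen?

Settle nodes by increasing distance from Ravel:
Ravel: 0
Yarm: 4  (via Ravel)
Hale: 4  (via Ravel)
Ulver: 6  (via Ravel)
Quorn: 8  (via Yarm)
Wendle: 9  (via Hale)
Arlen: 11  (via Ravel)
Shortest route: Ravel → Arlen = 11 km.

11 km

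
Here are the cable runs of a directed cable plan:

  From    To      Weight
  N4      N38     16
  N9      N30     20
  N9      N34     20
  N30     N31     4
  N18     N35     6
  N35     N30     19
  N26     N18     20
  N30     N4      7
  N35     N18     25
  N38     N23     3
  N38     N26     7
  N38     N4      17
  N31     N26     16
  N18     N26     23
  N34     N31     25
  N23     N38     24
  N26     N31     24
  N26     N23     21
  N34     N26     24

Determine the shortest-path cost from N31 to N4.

Settle nodes by increasing distance from N31:
N31: 0
N26: 16  (via N31)
N18: 36  (via N26)
N23: 37  (via N26)
N35: 42  (via N18)
N38: 61  (via N23)
N30: 61  (via N35)
N4: 68  (via N30)
Shortest route: N31 → N26 → N18 → N35 → N30 → N4 = 68.

68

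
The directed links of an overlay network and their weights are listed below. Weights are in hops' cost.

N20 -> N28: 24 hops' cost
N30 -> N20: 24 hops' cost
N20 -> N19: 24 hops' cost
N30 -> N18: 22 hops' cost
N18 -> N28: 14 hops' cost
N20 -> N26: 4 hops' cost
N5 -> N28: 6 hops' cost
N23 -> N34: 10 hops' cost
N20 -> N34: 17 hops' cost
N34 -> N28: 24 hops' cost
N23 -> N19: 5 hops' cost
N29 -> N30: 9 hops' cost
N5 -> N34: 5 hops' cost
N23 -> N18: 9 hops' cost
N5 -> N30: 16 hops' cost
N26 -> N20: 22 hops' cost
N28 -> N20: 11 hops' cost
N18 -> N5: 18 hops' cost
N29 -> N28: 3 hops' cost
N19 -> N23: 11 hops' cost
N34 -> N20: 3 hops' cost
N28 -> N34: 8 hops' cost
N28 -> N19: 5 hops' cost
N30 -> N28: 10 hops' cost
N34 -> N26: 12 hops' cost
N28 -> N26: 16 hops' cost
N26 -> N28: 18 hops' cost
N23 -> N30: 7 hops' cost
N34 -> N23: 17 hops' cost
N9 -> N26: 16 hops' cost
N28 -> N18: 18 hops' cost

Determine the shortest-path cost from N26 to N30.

41 hops' cost

Settle nodes by increasing distance from N26:
N26: 0
N28: 18  (via N26)
N20: 22  (via N26)
N19: 23  (via N28)
N34: 26  (via N28)
N23: 34  (via N19)
N18: 36  (via N28)
N30: 41  (via N23)
Shortest route: N26–N28–N19–N23–N30 = 41 hops' cost.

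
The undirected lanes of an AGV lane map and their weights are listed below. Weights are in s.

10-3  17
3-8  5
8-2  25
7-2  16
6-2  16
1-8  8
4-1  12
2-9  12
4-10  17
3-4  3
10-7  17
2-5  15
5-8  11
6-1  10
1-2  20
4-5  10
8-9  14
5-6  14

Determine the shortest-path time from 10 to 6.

39 s

Settle nodes by increasing distance from 10:
10: 0
3: 17  (via 10)
4: 17  (via 10)
7: 17  (via 10)
8: 22  (via 3)
5: 27  (via 4)
1: 29  (via 4)
2: 33  (via 7)
9: 36  (via 8)
6: 39  (via 1)
Shortest route: 10 → 4 → 1 → 6 = 39 s.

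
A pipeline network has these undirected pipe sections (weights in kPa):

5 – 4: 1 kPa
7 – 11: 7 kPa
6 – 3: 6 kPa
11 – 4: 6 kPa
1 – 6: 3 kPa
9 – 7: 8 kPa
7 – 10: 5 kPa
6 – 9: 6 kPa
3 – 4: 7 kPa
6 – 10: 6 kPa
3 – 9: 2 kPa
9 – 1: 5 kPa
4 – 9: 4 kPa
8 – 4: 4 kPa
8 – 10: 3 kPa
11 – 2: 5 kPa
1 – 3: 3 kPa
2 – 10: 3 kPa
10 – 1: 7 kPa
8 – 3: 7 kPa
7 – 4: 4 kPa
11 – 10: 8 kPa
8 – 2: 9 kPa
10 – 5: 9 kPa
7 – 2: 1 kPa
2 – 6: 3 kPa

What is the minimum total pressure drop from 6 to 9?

Candidate routes:
6 → 3 → 9: 6+2 = 8
6 → 1 → 3 → 9: 3+3+2 = 8
6 → 9: 6 = 6
Cheapest is 6 → 9 at 6 kPa.

6 kPa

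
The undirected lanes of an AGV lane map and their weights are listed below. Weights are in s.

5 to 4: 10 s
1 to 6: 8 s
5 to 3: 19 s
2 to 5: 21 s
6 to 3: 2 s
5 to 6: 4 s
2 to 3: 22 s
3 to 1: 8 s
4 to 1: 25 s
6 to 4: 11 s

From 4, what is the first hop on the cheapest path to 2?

Enumerating some paths:
4 - 6 - 3 - 2: 11+2+22 = 35
4 - 5 - 2: 10+21 = 31
Cheapest is 4 - 5 - 2 at 31 s.
So from 4 the first move is to 5.

5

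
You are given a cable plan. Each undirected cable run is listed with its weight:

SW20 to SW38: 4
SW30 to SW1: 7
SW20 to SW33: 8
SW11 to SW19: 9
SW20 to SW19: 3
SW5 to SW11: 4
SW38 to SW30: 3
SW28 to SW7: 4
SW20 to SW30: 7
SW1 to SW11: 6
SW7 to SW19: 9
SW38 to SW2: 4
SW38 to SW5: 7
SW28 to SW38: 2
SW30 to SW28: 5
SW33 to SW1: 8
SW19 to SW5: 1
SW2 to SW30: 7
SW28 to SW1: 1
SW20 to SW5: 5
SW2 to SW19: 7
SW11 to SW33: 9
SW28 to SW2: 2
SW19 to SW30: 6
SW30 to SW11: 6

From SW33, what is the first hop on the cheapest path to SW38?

SW1

Compare a few routes:
SW33–SW1–SW28–SW2–SW38: 8+1+2+4 = 15
SW33–SW1–SW28–SW38: 8+1+2 = 11
SW33–SW1–SW28–SW30–SW38: 8+1+5+3 = 17
SW33–SW20–SW38: 8+4 = 12
Cheapest is SW33–SW1–SW28–SW38 at 11.
So from SW33 the first move is to SW1.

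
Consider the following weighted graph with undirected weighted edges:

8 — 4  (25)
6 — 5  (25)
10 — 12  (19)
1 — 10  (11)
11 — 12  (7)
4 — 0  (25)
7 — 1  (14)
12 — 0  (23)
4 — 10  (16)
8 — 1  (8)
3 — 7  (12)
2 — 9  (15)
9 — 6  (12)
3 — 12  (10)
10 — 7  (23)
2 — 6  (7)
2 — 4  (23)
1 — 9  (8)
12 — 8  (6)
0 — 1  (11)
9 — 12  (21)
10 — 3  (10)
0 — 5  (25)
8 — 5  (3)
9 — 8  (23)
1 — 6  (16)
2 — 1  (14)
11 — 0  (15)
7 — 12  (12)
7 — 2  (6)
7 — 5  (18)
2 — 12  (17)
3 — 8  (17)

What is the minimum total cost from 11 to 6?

31

Shortest distances from 11:
11: 0
12: 7  (via 11)
8: 13  (via 12)
0: 15  (via 11)
5: 16  (via 8)
3: 17  (via 12)
7: 19  (via 12)
1: 21  (via 8)
2: 24  (via 12)
10: 26  (via 12)
9: 28  (via 12)
6: 31  (via 2)
Shortest route: 11 → 12 → 2 → 6 = 31.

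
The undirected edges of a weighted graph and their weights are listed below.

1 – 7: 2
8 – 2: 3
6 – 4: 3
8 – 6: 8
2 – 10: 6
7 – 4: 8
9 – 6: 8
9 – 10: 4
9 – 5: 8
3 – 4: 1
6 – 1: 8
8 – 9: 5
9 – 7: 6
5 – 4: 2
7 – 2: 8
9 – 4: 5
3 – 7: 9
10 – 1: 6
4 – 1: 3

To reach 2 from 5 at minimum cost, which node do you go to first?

Candidate routes:
5 → 4 → 1 → 10 → 2: 2+3+6+6 = 17
5 → 4 → 6 → 8 → 2: 2+3+8+3 = 16
5 → 9 → 8 → 2: 8+5+3 = 16
5 → 4 → 1 → 7 → 2: 2+3+2+8 = 15
Cheapest is 5 → 4 → 1 → 7 → 2 at 15.
So from 5 the first move is to 4.

4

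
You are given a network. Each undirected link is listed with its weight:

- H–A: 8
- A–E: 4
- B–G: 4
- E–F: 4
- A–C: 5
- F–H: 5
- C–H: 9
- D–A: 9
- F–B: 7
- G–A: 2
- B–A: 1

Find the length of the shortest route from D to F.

Shortest distances from D:
D: 0
A: 9  (via D)
B: 10  (via A)
G: 11  (via A)
E: 13  (via A)
C: 14  (via A)
F: 17  (via B)
Shortest route: D → A → B → F = 17.

17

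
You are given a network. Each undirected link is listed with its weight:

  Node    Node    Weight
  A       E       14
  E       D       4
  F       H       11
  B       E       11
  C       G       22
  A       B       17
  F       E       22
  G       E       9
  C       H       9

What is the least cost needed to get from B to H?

44

Enumerating some paths:
B - E - G - C - H: 11+9+22+9 = 51
B - E - F - H: 11+22+11 = 44
Cheapest is B - E - F - H at 44.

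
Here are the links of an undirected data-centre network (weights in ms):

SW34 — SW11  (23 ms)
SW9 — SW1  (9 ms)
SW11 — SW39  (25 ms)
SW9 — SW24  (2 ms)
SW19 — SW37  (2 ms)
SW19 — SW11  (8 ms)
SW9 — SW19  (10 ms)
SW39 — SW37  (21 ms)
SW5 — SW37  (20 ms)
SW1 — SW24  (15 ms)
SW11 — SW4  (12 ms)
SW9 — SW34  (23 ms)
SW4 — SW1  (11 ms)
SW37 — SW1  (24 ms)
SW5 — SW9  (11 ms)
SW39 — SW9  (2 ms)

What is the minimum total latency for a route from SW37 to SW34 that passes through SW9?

Shortest SW37→SW9: SW37–SW19–SW9 = 12
Best SW9 to SW34: SW9–SW34 costing 23
Total via SW9: 12 + 23 = 35 ms.

35 ms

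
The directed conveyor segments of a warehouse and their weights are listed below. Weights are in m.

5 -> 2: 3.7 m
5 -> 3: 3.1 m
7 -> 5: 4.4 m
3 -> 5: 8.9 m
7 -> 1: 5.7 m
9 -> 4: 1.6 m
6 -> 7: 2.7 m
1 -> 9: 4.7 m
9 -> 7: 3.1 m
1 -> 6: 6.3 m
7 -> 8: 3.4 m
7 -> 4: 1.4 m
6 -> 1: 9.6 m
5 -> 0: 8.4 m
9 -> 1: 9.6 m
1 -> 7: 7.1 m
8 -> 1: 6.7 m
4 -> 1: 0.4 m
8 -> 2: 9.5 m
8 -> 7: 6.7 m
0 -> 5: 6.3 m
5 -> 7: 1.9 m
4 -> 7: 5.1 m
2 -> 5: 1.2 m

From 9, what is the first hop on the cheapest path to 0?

Compare a few routes:
9 - 4 - 1 - 6 - 7 - 5 - 0: 1.6+0.4+6.3+2.7+4.4+8.4 = 23.8
9 - 4 - 7 - 5 - 0: 1.6+5.1+4.4+8.4 = 19.5
9 - 7 - 5 - 0: 3.1+4.4+8.4 = 15.9
9 - 4 - 1 - 7 - 5 - 0: 1.6+0.4+7.1+4.4+8.4 = 21.9
The minimum is 15.9 m via 9 - 7 - 5 - 0.
So from 9 the first move is to 7.

7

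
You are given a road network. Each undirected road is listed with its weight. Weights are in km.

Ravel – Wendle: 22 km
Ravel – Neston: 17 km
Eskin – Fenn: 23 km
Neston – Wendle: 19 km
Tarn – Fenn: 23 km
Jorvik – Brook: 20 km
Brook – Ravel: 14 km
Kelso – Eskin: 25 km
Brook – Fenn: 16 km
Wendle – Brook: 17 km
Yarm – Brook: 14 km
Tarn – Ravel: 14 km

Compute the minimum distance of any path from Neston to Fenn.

47 km

Candidate routes:
Neston - Ravel - Brook - Fenn: 17+14+16 = 47
Neston - Wendle - Brook - Fenn: 19+17+16 = 52
Neston - Ravel - Tarn - Fenn: 17+14+23 = 54
Neston - Wendle - Ravel - Brook - Fenn: 19+22+14+16 = 71
Cheapest is Neston - Ravel - Brook - Fenn at 47 km.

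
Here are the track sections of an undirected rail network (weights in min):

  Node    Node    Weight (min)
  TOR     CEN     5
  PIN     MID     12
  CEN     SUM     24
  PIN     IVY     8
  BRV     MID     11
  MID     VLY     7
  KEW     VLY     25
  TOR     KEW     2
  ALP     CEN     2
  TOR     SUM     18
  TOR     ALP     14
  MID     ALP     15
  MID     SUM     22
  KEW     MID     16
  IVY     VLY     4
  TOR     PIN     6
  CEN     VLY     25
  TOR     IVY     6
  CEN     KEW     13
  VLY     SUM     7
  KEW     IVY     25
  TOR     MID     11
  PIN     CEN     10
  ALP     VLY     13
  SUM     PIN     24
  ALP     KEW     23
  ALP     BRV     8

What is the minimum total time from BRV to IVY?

21 min

Shortest distances from BRV:
BRV: 0
ALP: 8  (via BRV)
CEN: 10  (via ALP)
MID: 11  (via BRV)
TOR: 15  (via CEN)
KEW: 17  (via TOR)
VLY: 18  (via MID)
PIN: 20  (via CEN)
IVY: 21  (via TOR)
Shortest route: BRV–ALP–CEN–TOR–IVY = 21 min.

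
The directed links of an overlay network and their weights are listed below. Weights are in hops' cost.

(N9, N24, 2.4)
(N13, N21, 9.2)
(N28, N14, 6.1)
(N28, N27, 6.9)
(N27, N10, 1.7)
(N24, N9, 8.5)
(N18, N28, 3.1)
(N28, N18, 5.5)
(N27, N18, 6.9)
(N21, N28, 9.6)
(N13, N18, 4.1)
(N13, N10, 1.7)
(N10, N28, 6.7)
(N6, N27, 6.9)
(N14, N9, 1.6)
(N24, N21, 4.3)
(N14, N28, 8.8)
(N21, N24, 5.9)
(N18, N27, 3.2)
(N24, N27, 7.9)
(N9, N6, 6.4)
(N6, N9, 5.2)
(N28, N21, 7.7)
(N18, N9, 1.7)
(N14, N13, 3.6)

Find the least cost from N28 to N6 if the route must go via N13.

Shortest N28→N13: N28–N14–N13 = 9.7
Shortest N13→N6: N13–N18–N9–N6 = 12.2
Total via N13: 9.7 + 12.2 = 21.9 hops' cost.

21.9 hops' cost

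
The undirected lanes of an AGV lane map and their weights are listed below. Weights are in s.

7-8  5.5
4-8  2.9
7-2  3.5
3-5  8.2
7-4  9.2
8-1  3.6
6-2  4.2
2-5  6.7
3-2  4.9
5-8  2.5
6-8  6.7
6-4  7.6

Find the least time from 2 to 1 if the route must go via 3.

19.2 s

Best 2 to 3: 2–3 costing 4.9
Best 3 to 1: 3–5–8–1 costing 14.3
Total via 3: 4.9 + 14.3 = 19.2 s.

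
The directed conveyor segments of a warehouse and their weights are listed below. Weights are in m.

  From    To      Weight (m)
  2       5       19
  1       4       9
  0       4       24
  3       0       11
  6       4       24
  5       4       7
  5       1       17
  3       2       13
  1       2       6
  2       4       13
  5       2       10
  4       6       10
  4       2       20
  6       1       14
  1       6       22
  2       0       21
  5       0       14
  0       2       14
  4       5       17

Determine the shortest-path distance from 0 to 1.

Compare a few routes:
0 - 2 - 5 - 1: 14+19+17 = 50
0 - 4 - 6 - 1: 24+10+14 = 48
The minimum is 48 m via 0 - 4 - 6 - 1.

48 m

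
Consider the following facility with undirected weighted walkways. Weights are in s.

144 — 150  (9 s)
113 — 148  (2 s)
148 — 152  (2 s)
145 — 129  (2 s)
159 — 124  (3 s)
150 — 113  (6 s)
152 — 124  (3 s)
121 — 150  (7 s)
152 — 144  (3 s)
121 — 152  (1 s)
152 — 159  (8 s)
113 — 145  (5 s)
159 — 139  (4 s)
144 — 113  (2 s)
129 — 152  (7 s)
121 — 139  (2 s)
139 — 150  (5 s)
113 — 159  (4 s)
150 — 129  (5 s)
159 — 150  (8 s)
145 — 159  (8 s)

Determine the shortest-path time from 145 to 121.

10 s

Settle nodes by increasing distance from 145:
145: 0
129: 2  (via 145)
113: 5  (via 145)
148: 7  (via 113)
144: 7  (via 113)
150: 7  (via 129)
159: 8  (via 145)
152: 9  (via 129)
121: 10  (via 152)
Shortest route: 145–129–152–121 = 10 s.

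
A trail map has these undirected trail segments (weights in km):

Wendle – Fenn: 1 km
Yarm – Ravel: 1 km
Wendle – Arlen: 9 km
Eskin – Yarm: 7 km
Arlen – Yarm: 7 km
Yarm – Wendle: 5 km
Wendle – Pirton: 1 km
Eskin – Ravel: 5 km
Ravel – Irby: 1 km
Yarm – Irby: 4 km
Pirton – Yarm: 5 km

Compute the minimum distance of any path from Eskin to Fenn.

Running Dijkstra from Eskin:
Eskin: 0
Ravel: 5  (via Eskin)
Yarm: 6  (via Ravel)
Irby: 6  (via Ravel)
Wendle: 11  (via Yarm)
Pirton: 11  (via Yarm)
Fenn: 12  (via Wendle)
Shortest route: Eskin → Ravel → Yarm → Wendle → Fenn = 12 km.

12 km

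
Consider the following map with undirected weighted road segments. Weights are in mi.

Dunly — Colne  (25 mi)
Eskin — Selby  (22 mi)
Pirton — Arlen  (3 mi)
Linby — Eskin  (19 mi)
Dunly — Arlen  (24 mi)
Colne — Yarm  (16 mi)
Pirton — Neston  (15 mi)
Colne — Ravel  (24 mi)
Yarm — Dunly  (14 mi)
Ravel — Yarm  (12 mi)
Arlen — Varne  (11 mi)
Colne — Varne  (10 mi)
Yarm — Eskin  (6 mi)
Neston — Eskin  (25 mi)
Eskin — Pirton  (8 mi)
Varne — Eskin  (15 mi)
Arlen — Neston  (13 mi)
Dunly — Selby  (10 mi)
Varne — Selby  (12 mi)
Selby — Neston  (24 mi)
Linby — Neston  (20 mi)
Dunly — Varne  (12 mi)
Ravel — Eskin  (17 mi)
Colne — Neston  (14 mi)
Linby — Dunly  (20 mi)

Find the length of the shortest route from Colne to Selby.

Settle nodes by increasing distance from Colne:
Colne: 0
Varne: 10  (via Colne)
Neston: 14  (via Colne)
Yarm: 16  (via Colne)
Arlen: 21  (via Varne)
Dunly: 22  (via Varne)
Selby: 22  (via Varne)
Shortest route: Colne–Varne–Selby = 22 mi.

22 mi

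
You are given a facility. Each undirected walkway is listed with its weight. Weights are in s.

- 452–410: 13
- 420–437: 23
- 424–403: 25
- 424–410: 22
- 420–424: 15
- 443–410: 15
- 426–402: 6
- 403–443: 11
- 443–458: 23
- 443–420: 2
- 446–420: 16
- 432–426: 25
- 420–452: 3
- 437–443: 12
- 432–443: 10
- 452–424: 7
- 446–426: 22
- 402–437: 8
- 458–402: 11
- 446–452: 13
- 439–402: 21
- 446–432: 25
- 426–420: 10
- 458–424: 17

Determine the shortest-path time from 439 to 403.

Compare a few routes:
439 → 402 → 437 → 443 → 403: 21+8+12+11 = 52
439 → 402 → 458 → 443 → 403: 21+11+23+11 = 66
439 → 402 → 437 → 420 → 443 → 403: 21+8+23+2+11 = 65
439 → 402 → 426 → 420 → 443 → 403: 21+6+10+2+11 = 50
Cheapest is 439 → 402 → 426 → 420 → 443 → 403 at 50 s.

50 s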